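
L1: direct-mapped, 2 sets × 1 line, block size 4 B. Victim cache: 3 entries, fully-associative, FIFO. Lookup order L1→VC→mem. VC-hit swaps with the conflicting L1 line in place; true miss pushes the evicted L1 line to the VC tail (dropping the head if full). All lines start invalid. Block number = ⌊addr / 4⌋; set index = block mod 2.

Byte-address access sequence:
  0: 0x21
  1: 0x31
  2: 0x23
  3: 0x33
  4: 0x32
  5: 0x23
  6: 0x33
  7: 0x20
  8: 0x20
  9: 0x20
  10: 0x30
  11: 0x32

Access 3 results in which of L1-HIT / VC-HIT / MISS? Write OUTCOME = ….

#0 0x21→b8/s0 MISS; vc=[]
#1 0x31→b12/s0 MISS; vc=[8]
#2 0x23→b8/s0 VC-HIT; vc=[12]
#3 0x33→b12/s0 VC-HIT; vc=[8]
#4 0x32→b12/s0 L1-HIT; vc=[8]
#5 0x23→b8/s0 VC-HIT; vc=[12]
#6 0x33→b12/s0 VC-HIT; vc=[8]
#7 0x20→b8/s0 VC-HIT; vc=[12]
#8 0x20→b8/s0 L1-HIT; vc=[12]
#9 0x20→b8/s0 L1-HIT; vc=[12]
#10 0x30→b12/s0 VC-HIT; vc=[8]
#11 0x32→b12/s0 L1-HIT; vc=[8]

OUTCOME = VC-HIT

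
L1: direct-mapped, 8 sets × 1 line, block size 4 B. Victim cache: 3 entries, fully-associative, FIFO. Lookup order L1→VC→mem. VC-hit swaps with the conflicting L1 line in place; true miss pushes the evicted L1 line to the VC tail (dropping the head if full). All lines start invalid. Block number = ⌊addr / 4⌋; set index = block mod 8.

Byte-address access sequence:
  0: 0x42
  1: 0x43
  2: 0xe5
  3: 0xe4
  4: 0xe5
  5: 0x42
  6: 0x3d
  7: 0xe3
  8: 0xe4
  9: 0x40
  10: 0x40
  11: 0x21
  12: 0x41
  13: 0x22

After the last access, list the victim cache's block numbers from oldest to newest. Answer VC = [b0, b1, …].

0: 0x42 (blk 16, set 0) → MISS  vc=[]
1: 0x43 (blk 16, set 0) → L1-HIT  vc=[]
2: 0xe5 (blk 57, set 1) → MISS  vc=[]
3: 0xe4 (blk 57, set 1) → L1-HIT  vc=[]
4: 0xe5 (blk 57, set 1) → L1-HIT  vc=[]
5: 0x42 (blk 16, set 0) → L1-HIT  vc=[]
6: 0x3d (blk 15, set 7) → MISS  vc=[]
7: 0xe3 (blk 56, set 0) → MISS  vc=[16]
8: 0xe4 (blk 57, set 1) → L1-HIT  vc=[16]
9: 0x40 (blk 16, set 0) → VC-HIT  vc=[56]
10: 0x40 (blk 16, set 0) → L1-HIT  vc=[56]
11: 0x21 (blk 8, set 0) → MISS  vc=[56, 16]
12: 0x41 (blk 16, set 0) → VC-HIT  vc=[56, 8]
13: 0x22 (blk 8, set 0) → VC-HIT  vc=[56, 16]

VC = [56, 16]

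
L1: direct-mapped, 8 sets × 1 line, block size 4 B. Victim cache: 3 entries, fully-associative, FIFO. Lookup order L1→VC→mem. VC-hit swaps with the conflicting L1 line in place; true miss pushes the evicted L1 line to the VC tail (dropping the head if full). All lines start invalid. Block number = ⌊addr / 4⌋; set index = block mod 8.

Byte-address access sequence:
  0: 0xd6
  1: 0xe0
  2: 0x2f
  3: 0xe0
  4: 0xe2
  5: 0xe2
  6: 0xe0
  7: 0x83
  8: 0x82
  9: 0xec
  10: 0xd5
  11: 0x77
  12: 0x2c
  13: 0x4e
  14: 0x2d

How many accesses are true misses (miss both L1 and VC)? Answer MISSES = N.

  [0] addr=0xd6 blk=53 s=5: MISS | VC []
  [1] addr=0xe0 blk=56 s=0: MISS | VC []
  [2] addr=0x2f blk=11 s=3: MISS | VC []
  [3] addr=0xe0 blk=56 s=0: L1-HIT | VC []
  [4] addr=0xe2 blk=56 s=0: L1-HIT | VC []
  [5] addr=0xe2 blk=56 s=0: L1-HIT | VC []
  [6] addr=0xe0 blk=56 s=0: L1-HIT | VC []
  [7] addr=0x83 blk=32 s=0: MISS | VC [56]
  [8] addr=0x82 blk=32 s=0: L1-HIT | VC [56]
  [9] addr=0xec blk=59 s=3: MISS | VC [56, 11]
  [10] addr=0xd5 blk=53 s=5: L1-HIT | VC [56, 11]
  [11] addr=0x77 blk=29 s=5: MISS | VC [56, 11, 53]
  [12] addr=0x2c blk=11 s=3: VC-HIT | VC [56, 59, 53]
  [13] addr=0x4e blk=19 s=3: MISS | VC [59, 53, 11]
  [14] addr=0x2d blk=11 s=3: VC-HIT | VC [59, 53, 19]

MISSES = 7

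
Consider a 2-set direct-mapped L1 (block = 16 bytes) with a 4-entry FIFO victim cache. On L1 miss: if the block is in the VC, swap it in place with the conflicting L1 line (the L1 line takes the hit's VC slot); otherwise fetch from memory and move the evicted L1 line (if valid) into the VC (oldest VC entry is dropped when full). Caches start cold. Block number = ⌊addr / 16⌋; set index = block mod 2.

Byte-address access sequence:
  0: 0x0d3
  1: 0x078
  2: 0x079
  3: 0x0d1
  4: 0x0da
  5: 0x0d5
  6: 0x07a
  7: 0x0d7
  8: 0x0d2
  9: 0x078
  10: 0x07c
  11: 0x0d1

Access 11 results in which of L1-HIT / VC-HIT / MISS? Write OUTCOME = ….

#0 0xd3→b13/s1 MISS; vc=[]
#1 0x78→b7/s1 MISS; vc=[13]
#2 0x79→b7/s1 L1-HIT; vc=[13]
#3 0xd1→b13/s1 VC-HIT; vc=[7]
#4 0xda→b13/s1 L1-HIT; vc=[7]
#5 0xd5→b13/s1 L1-HIT; vc=[7]
#6 0x7a→b7/s1 VC-HIT; vc=[13]
#7 0xd7→b13/s1 VC-HIT; vc=[7]
#8 0xd2→b13/s1 L1-HIT; vc=[7]
#9 0x78→b7/s1 VC-HIT; vc=[13]
#10 0x7c→b7/s1 L1-HIT; vc=[13]
#11 0xd1→b13/s1 VC-HIT; vc=[7]

OUTCOME = VC-HIT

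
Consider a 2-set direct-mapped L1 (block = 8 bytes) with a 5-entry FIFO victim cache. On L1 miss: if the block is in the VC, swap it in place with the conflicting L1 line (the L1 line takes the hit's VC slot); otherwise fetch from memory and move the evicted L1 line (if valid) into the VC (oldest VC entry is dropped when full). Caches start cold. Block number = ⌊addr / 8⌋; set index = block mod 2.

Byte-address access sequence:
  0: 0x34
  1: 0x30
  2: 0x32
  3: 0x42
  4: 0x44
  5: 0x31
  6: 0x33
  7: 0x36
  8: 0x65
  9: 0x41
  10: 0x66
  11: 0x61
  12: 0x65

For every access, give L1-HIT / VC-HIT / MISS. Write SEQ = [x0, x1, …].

0: 0x34 (blk 6, set 0) → MISS  vc=[]
1: 0x30 (blk 6, set 0) → L1-HIT  vc=[]
2: 0x32 (blk 6, set 0) → L1-HIT  vc=[]
3: 0x42 (blk 8, set 0) → MISS  vc=[6]
4: 0x44 (blk 8, set 0) → L1-HIT  vc=[6]
5: 0x31 (blk 6, set 0) → VC-HIT  vc=[8]
6: 0x33 (blk 6, set 0) → L1-HIT  vc=[8]
7: 0x36 (blk 6, set 0) → L1-HIT  vc=[8]
8: 0x65 (blk 12, set 0) → MISS  vc=[8, 6]
9: 0x41 (blk 8, set 0) → VC-HIT  vc=[12, 6]
10: 0x66 (blk 12, set 0) → VC-HIT  vc=[8, 6]
11: 0x61 (blk 12, set 0) → L1-HIT  vc=[8, 6]
12: 0x65 (blk 12, set 0) → L1-HIT  vc=[8, 6]

SEQ = [MISS, L1-HIT, L1-HIT, MISS, L1-HIT, VC-HIT, L1-HIT, L1-HIT, MISS, VC-HIT, VC-HIT, L1-HIT, L1-HIT]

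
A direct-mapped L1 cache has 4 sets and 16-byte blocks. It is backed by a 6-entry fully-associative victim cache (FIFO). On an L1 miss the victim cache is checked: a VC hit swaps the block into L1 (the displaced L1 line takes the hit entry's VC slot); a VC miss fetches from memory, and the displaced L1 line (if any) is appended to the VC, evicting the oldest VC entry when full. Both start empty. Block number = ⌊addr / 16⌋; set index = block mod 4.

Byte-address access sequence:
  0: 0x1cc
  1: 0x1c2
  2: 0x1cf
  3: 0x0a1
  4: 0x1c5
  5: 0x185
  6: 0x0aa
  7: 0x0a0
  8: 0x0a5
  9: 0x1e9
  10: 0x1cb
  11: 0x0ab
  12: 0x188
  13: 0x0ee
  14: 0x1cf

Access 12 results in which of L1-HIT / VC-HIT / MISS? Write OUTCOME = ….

0: 0x1cc (blk 28, set 0) → MISS  vc=[]
1: 0x1c2 (blk 28, set 0) → L1-HIT  vc=[]
2: 0x1cf (blk 28, set 0) → L1-HIT  vc=[]
3: 0xa1 (blk 10, set 2) → MISS  vc=[]
4: 0x1c5 (blk 28, set 0) → L1-HIT  vc=[]
5: 0x185 (blk 24, set 0) → MISS  vc=[28]
6: 0xaa (blk 10, set 2) → L1-HIT  vc=[28]
7: 0xa0 (blk 10, set 2) → L1-HIT  vc=[28]
8: 0xa5 (blk 10, set 2) → L1-HIT  vc=[28]
9: 0x1e9 (blk 30, set 2) → MISS  vc=[28, 10]
10: 0x1cb (blk 28, set 0) → VC-HIT  vc=[24, 10]
11: 0xab (blk 10, set 2) → VC-HIT  vc=[24, 30]
12: 0x188 (blk 24, set 0) → VC-HIT  vc=[28, 30]
13: 0xee (blk 14, set 2) → MISS  vc=[28, 30, 10]
14: 0x1cf (blk 28, set 0) → VC-HIT  vc=[24, 30, 10]

OUTCOME = VC-HIT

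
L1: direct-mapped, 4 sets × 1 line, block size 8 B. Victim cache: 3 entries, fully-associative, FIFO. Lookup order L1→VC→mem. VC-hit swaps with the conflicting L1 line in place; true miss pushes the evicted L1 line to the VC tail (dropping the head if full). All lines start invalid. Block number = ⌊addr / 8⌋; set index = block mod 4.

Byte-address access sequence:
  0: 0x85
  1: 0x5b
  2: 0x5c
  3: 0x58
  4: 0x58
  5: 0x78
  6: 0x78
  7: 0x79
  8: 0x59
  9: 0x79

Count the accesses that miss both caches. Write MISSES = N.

MISSES = 3

  [0] addr=0x85 blk=16 s=0: MISS | VC []
  [1] addr=0x5b blk=11 s=3: MISS | VC []
  [2] addr=0x5c blk=11 s=3: L1-HIT | VC []
  [3] addr=0x58 blk=11 s=3: L1-HIT | VC []
  [4] addr=0x58 blk=11 s=3: L1-HIT | VC []
  [5] addr=0x78 blk=15 s=3: MISS | VC [11]
  [6] addr=0x78 blk=15 s=3: L1-HIT | VC [11]
  [7] addr=0x79 blk=15 s=3: L1-HIT | VC [11]
  [8] addr=0x59 blk=11 s=3: VC-HIT | VC [15]
  [9] addr=0x79 blk=15 s=3: VC-HIT | VC [11]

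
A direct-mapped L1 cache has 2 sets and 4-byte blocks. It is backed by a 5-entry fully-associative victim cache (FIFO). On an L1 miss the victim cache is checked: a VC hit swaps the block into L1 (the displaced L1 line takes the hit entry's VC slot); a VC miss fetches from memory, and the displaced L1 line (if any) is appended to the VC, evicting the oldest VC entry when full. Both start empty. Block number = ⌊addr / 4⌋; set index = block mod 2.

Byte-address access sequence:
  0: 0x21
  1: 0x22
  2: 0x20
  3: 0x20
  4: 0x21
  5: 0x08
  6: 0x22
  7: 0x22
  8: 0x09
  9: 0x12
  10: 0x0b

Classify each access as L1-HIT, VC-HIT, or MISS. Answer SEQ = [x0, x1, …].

0: 0x21 (blk 8, set 0) → MISS  vc=[]
1: 0x22 (blk 8, set 0) → L1-HIT  vc=[]
2: 0x20 (blk 8, set 0) → L1-HIT  vc=[]
3: 0x20 (blk 8, set 0) → L1-HIT  vc=[]
4: 0x21 (blk 8, set 0) → L1-HIT  vc=[]
5: 0x8 (blk 2, set 0) → MISS  vc=[8]
6: 0x22 (blk 8, set 0) → VC-HIT  vc=[2]
7: 0x22 (blk 8, set 0) → L1-HIT  vc=[2]
8: 0x9 (blk 2, set 0) → VC-HIT  vc=[8]
9: 0x12 (blk 4, set 0) → MISS  vc=[8, 2]
10: 0xb (blk 2, set 0) → VC-HIT  vc=[8, 4]

SEQ = [MISS, L1-HIT, L1-HIT, L1-HIT, L1-HIT, MISS, VC-HIT, L1-HIT, VC-HIT, MISS, VC-HIT]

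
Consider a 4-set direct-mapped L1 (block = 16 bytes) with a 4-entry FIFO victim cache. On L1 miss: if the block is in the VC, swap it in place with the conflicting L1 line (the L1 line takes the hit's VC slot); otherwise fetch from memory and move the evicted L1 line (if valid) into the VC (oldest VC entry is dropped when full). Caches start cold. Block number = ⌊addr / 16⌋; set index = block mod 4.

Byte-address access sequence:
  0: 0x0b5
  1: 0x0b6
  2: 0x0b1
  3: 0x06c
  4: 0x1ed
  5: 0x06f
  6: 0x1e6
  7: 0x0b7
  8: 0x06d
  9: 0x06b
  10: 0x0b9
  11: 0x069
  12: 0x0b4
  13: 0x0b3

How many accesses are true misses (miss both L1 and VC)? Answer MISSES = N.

  [0] addr=0xb5 blk=11 s=3: MISS | VC []
  [1] addr=0xb6 blk=11 s=3: L1-HIT | VC []
  [2] addr=0xb1 blk=11 s=3: L1-HIT | VC []
  [3] addr=0x6c blk=6 s=2: MISS | VC []
  [4] addr=0x1ed blk=30 s=2: MISS | VC [6]
  [5] addr=0x6f blk=6 s=2: VC-HIT | VC [30]
  [6] addr=0x1e6 blk=30 s=2: VC-HIT | VC [6]
  [7] addr=0xb7 blk=11 s=3: L1-HIT | VC [6]
  [8] addr=0x6d blk=6 s=2: VC-HIT | VC [30]
  [9] addr=0x6b blk=6 s=2: L1-HIT | VC [30]
  [10] addr=0xb9 blk=11 s=3: L1-HIT | VC [30]
  [11] addr=0x69 blk=6 s=2: L1-HIT | VC [30]
  [12] addr=0xb4 blk=11 s=3: L1-HIT | VC [30]
  [13] addr=0xb3 blk=11 s=3: L1-HIT | VC [30]

MISSES = 3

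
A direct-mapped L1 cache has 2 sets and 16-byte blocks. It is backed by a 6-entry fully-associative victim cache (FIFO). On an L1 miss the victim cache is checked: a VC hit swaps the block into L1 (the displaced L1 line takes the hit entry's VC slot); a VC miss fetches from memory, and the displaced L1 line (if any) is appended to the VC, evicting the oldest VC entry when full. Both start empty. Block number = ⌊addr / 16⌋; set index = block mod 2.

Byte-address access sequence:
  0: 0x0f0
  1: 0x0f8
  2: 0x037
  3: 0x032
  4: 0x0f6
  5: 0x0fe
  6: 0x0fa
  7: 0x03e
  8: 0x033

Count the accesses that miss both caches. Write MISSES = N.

0: 0xf0 (blk 15, set 1) → MISS  vc=[]
1: 0xf8 (blk 15, set 1) → L1-HIT  vc=[]
2: 0x37 (blk 3, set 1) → MISS  vc=[15]
3: 0x32 (blk 3, set 1) → L1-HIT  vc=[15]
4: 0xf6 (blk 15, set 1) → VC-HIT  vc=[3]
5: 0xfe (blk 15, set 1) → L1-HIT  vc=[3]
6: 0xfa (blk 15, set 1) → L1-HIT  vc=[3]
7: 0x3e (blk 3, set 1) → VC-HIT  vc=[15]
8: 0x33 (blk 3, set 1) → L1-HIT  vc=[15]

MISSES = 2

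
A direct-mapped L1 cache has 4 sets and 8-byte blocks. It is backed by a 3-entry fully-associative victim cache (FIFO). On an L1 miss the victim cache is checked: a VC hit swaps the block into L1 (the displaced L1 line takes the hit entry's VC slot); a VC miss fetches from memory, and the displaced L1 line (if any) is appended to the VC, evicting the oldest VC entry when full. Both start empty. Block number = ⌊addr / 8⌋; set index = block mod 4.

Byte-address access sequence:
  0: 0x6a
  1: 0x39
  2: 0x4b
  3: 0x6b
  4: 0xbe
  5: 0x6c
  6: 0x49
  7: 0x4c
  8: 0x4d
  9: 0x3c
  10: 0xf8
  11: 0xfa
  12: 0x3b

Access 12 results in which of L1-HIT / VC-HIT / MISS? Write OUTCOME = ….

OUTCOME = VC-HIT

#0 0x6a→b13/s1 MISS; vc=[]
#1 0x39→b7/s3 MISS; vc=[]
#2 0x4b→b9/s1 MISS; vc=[13]
#3 0x6b→b13/s1 VC-HIT; vc=[9]
#4 0xbe→b23/s3 MISS; vc=[9,7]
#5 0x6c→b13/s1 L1-HIT; vc=[9,7]
#6 0x49→b9/s1 VC-HIT; vc=[13,7]
#7 0x4c→b9/s1 L1-HIT; vc=[13,7]
#8 0x4d→b9/s1 L1-HIT; vc=[13,7]
#9 0x3c→b7/s3 VC-HIT; vc=[13,23]
#10 0xf8→b31/s3 MISS; vc=[13,23,7]
#11 0xfa→b31/s3 L1-HIT; vc=[13,23,7]
#12 0x3b→b7/s3 VC-HIT; vc=[13,23,31]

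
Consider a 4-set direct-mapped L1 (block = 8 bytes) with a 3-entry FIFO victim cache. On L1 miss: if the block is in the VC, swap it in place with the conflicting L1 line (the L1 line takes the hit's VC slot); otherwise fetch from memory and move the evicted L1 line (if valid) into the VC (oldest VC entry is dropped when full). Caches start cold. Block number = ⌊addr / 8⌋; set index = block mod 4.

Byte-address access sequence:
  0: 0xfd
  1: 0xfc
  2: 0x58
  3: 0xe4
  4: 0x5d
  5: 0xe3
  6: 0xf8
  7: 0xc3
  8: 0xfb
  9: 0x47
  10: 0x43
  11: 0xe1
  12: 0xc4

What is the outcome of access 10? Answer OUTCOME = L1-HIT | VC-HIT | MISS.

OUTCOME = L1-HIT

0: 0xfd (blk 31, set 3) → MISS  vc=[]
1: 0xfc (blk 31, set 3) → L1-HIT  vc=[]
2: 0x58 (blk 11, set 3) → MISS  vc=[31]
3: 0xe4 (blk 28, set 0) → MISS  vc=[31]
4: 0x5d (blk 11, set 3) → L1-HIT  vc=[31]
5: 0xe3 (blk 28, set 0) → L1-HIT  vc=[31]
6: 0xf8 (blk 31, set 3) → VC-HIT  vc=[11]
7: 0xc3 (blk 24, set 0) → MISS  vc=[11, 28]
8: 0xfb (blk 31, set 3) → L1-HIT  vc=[11, 28]
9: 0x47 (blk 8, set 0) → MISS  vc=[11, 28, 24]
10: 0x43 (blk 8, set 0) → L1-HIT  vc=[11, 28, 24]
11: 0xe1 (blk 28, set 0) → VC-HIT  vc=[11, 8, 24]
12: 0xc4 (blk 24, set 0) → VC-HIT  vc=[11, 8, 28]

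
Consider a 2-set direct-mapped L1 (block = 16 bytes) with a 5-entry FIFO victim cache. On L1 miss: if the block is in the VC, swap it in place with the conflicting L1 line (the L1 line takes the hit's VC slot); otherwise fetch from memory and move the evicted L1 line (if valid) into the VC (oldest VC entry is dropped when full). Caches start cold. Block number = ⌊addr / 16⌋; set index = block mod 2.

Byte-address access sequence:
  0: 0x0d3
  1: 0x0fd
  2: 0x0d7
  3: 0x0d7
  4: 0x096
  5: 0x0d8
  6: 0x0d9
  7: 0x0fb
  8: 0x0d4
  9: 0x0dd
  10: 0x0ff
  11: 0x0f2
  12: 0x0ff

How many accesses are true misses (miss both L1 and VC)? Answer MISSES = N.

0: 0xd3 (blk 13, set 1) → MISS  vc=[]
1: 0xfd (blk 15, set 1) → MISS  vc=[13]
2: 0xd7 (blk 13, set 1) → VC-HIT  vc=[15]
3: 0xd7 (blk 13, set 1) → L1-HIT  vc=[15]
4: 0x96 (blk 9, set 1) → MISS  vc=[15, 13]
5: 0xd8 (blk 13, set 1) → VC-HIT  vc=[15, 9]
6: 0xd9 (blk 13, set 1) → L1-HIT  vc=[15, 9]
7: 0xfb (blk 15, set 1) → VC-HIT  vc=[13, 9]
8: 0xd4 (blk 13, set 1) → VC-HIT  vc=[15, 9]
9: 0xdd (blk 13, set 1) → L1-HIT  vc=[15, 9]
10: 0xff (blk 15, set 1) → VC-HIT  vc=[13, 9]
11: 0xf2 (blk 15, set 1) → L1-HIT  vc=[13, 9]
12: 0xff (blk 15, set 1) → L1-HIT  vc=[13, 9]

MISSES = 3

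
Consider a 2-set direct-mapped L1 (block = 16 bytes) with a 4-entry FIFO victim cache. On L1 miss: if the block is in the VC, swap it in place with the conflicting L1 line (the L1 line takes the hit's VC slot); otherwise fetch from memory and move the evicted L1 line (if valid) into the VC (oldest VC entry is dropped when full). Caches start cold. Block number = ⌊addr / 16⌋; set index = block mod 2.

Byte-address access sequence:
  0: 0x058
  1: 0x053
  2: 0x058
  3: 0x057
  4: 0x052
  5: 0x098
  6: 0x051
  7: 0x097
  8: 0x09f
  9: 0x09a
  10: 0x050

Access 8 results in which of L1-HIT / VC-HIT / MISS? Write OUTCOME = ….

OUTCOME = L1-HIT

#0 0x58→b5/s1 MISS; vc=[]
#1 0x53→b5/s1 L1-HIT; vc=[]
#2 0x58→b5/s1 L1-HIT; vc=[]
#3 0x57→b5/s1 L1-HIT; vc=[]
#4 0x52→b5/s1 L1-HIT; vc=[]
#5 0x98→b9/s1 MISS; vc=[5]
#6 0x51→b5/s1 VC-HIT; vc=[9]
#7 0x97→b9/s1 VC-HIT; vc=[5]
#8 0x9f→b9/s1 L1-HIT; vc=[5]
#9 0x9a→b9/s1 L1-HIT; vc=[5]
#10 0x50→b5/s1 VC-HIT; vc=[9]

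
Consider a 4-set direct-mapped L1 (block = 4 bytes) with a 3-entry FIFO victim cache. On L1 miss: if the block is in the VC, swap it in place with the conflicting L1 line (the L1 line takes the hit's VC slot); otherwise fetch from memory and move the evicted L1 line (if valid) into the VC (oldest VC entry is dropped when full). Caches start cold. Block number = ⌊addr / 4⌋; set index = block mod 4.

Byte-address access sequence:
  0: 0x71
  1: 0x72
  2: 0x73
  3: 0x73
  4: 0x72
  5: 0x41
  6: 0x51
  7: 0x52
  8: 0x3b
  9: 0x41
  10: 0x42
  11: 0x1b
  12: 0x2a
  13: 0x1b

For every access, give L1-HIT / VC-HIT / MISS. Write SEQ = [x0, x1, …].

SEQ = [MISS, L1-HIT, L1-HIT, L1-HIT, L1-HIT, MISS, MISS, L1-HIT, MISS, VC-HIT, L1-HIT, MISS, MISS, VC-HIT]

0: 0x71 (blk 28, set 0) → MISS  vc=[]
1: 0x72 (blk 28, set 0) → L1-HIT  vc=[]
2: 0x73 (blk 28, set 0) → L1-HIT  vc=[]
3: 0x73 (blk 28, set 0) → L1-HIT  vc=[]
4: 0x72 (blk 28, set 0) → L1-HIT  vc=[]
5: 0x41 (blk 16, set 0) → MISS  vc=[28]
6: 0x51 (blk 20, set 0) → MISS  vc=[28, 16]
7: 0x52 (blk 20, set 0) → L1-HIT  vc=[28, 16]
8: 0x3b (blk 14, set 2) → MISS  vc=[28, 16]
9: 0x41 (blk 16, set 0) → VC-HIT  vc=[28, 20]
10: 0x42 (blk 16, set 0) → L1-HIT  vc=[28, 20]
11: 0x1b (blk 6, set 2) → MISS  vc=[28, 20, 14]
12: 0x2a (blk 10, set 2) → MISS  vc=[20, 14, 6]
13: 0x1b (blk 6, set 2) → VC-HIT  vc=[20, 14, 10]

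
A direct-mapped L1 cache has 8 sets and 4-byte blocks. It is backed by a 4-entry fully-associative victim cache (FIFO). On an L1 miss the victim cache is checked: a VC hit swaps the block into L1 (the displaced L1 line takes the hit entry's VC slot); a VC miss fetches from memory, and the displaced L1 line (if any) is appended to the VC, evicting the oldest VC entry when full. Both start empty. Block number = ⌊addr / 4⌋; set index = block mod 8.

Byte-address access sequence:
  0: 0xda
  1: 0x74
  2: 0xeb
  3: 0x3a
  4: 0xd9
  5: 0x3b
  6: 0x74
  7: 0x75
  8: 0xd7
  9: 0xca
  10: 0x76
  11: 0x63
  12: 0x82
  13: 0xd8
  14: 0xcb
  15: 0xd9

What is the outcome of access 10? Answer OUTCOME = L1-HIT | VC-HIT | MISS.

#0 0xda→b54/s6 MISS; vc=[]
#1 0x74→b29/s5 MISS; vc=[]
#2 0xeb→b58/s2 MISS; vc=[]
#3 0x3a→b14/s6 MISS; vc=[54]
#4 0xd9→b54/s6 VC-HIT; vc=[14]
#5 0x3b→b14/s6 VC-HIT; vc=[54]
#6 0x74→b29/s5 L1-HIT; vc=[54]
#7 0x75→b29/s5 L1-HIT; vc=[54]
#8 0xd7→b53/s5 MISS; vc=[54,29]
#9 0xca→b50/s2 MISS; vc=[54,29,58]
#10 0x76→b29/s5 VC-HIT; vc=[54,53,58]
#11 0x63→b24/s0 MISS; vc=[54,53,58]
#12 0x82→b32/s0 MISS; vc=[54,53,58,24]
#13 0xd8→b54/s6 VC-HIT; vc=[14,53,58,24]
#14 0xcb→b50/s2 L1-HIT; vc=[14,53,58,24]
#15 0xd9→b54/s6 L1-HIT; vc=[14,53,58,24]

OUTCOME = VC-HIT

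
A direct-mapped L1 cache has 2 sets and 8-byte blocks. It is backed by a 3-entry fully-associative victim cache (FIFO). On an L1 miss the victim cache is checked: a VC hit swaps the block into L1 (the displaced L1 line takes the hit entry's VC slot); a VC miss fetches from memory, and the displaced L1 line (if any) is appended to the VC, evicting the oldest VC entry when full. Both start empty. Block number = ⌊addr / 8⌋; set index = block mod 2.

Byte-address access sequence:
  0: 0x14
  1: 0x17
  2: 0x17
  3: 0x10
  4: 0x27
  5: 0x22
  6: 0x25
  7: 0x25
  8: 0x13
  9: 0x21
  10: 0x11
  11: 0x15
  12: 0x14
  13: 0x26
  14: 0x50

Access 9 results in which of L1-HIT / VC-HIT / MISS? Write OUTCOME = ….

OUTCOME = VC-HIT

  [0] addr=0x14 blk=2 s=0: MISS | VC []
  [1] addr=0x17 blk=2 s=0: L1-HIT | VC []
  [2] addr=0x17 blk=2 s=0: L1-HIT | VC []
  [3] addr=0x10 blk=2 s=0: L1-HIT | VC []
  [4] addr=0x27 blk=4 s=0: MISS | VC [2]
  [5] addr=0x22 blk=4 s=0: L1-HIT | VC [2]
  [6] addr=0x25 blk=4 s=0: L1-HIT | VC [2]
  [7] addr=0x25 blk=4 s=0: L1-HIT | VC [2]
  [8] addr=0x13 blk=2 s=0: VC-HIT | VC [4]
  [9] addr=0x21 blk=4 s=0: VC-HIT | VC [2]
  [10] addr=0x11 blk=2 s=0: VC-HIT | VC [4]
  [11] addr=0x15 blk=2 s=0: L1-HIT | VC [4]
  [12] addr=0x14 blk=2 s=0: L1-HIT | VC [4]
  [13] addr=0x26 blk=4 s=0: VC-HIT | VC [2]
  [14] addr=0x50 blk=10 s=0: MISS | VC [2, 4]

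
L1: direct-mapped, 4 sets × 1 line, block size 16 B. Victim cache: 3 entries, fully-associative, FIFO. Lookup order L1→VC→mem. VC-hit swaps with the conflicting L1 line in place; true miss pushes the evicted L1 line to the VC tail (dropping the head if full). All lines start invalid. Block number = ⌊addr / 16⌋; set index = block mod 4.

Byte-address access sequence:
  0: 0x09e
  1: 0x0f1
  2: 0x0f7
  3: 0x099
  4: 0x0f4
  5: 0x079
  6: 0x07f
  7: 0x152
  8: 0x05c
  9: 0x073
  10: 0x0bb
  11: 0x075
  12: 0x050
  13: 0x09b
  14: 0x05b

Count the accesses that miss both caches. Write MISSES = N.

MISSES = 6

#0 0x9e→b9/s1 MISS; vc=[]
#1 0xf1→b15/s3 MISS; vc=[]
#2 0xf7→b15/s3 L1-HIT; vc=[]
#3 0x99→b9/s1 L1-HIT; vc=[]
#4 0xf4→b15/s3 L1-HIT; vc=[]
#5 0x79→b7/s3 MISS; vc=[15]
#6 0x7f→b7/s3 L1-HIT; vc=[15]
#7 0x152→b21/s1 MISS; vc=[15,9]
#8 0x5c→b5/s1 MISS; vc=[15,9,21]
#9 0x73→b7/s3 L1-HIT; vc=[15,9,21]
#10 0xbb→b11/s3 MISS; vc=[9,21,7]
#11 0x75→b7/s3 VC-HIT; vc=[9,21,11]
#12 0x50→b5/s1 L1-HIT; vc=[9,21,11]
#13 0x9b→b9/s1 VC-HIT; vc=[5,21,11]
#14 0x5b→b5/s1 VC-HIT; vc=[9,21,11]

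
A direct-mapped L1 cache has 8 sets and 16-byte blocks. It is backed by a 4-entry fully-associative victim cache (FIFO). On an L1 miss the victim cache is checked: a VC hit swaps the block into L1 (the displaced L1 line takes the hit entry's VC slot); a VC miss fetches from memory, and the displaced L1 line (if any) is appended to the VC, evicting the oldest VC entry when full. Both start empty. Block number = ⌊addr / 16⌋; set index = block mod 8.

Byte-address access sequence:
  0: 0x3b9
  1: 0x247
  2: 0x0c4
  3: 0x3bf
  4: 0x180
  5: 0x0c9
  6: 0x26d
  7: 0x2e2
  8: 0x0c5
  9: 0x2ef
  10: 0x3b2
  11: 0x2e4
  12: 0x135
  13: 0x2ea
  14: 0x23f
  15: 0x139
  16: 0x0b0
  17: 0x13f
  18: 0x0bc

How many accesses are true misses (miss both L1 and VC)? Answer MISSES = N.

  [0] addr=0x3b9 blk=59 s=3: MISS | VC []
  [1] addr=0x247 blk=36 s=4: MISS | VC []
  [2] addr=0xc4 blk=12 s=4: MISS | VC [36]
  [3] addr=0x3bf blk=59 s=3: L1-HIT | VC [36]
  [4] addr=0x180 blk=24 s=0: MISS | VC [36]
  [5] addr=0xc9 blk=12 s=4: L1-HIT | VC [36]
  [6] addr=0x26d blk=38 s=6: MISS | VC [36]
  [7] addr=0x2e2 blk=46 s=6: MISS | VC [36, 38]
  [8] addr=0xc5 blk=12 s=4: L1-HIT | VC [36, 38]
  [9] addr=0x2ef blk=46 s=6: L1-HIT | VC [36, 38]
  [10] addr=0x3b2 blk=59 s=3: L1-HIT | VC [36, 38]
  [11] addr=0x2e4 blk=46 s=6: L1-HIT | VC [36, 38]
  [12] addr=0x135 blk=19 s=3: MISS | VC [36, 38, 59]
  [13] addr=0x2ea blk=46 s=6: L1-HIT | VC [36, 38, 59]
  [14] addr=0x23f blk=35 s=3: MISS | VC [36, 38, 59, 19]
  [15] addr=0x139 blk=19 s=3: VC-HIT | VC [36, 38, 59, 35]
  [16] addr=0xb0 blk=11 s=3: MISS | VC [38, 59, 35, 19]
  [17] addr=0x13f blk=19 s=3: VC-HIT | VC [38, 59, 35, 11]
  [18] addr=0xbc blk=11 s=3: VC-HIT | VC [38, 59, 35, 19]

MISSES = 9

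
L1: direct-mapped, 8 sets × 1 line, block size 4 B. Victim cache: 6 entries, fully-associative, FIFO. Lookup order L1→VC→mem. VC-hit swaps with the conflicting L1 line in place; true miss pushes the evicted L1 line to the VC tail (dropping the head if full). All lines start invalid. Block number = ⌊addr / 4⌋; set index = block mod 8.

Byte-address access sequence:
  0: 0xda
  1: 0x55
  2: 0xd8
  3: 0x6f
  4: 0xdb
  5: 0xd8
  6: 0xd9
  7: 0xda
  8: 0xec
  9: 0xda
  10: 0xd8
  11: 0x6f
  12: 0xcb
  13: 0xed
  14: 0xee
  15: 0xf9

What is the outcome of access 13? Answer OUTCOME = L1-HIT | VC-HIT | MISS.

OUTCOME = VC-HIT

0: 0xda (blk 54, set 6) → MISS  vc=[]
1: 0x55 (blk 21, set 5) → MISS  vc=[]
2: 0xd8 (blk 54, set 6) → L1-HIT  vc=[]
3: 0x6f (blk 27, set 3) → MISS  vc=[]
4: 0xdb (blk 54, set 6) → L1-HIT  vc=[]
5: 0xd8 (blk 54, set 6) → L1-HIT  vc=[]
6: 0xd9 (blk 54, set 6) → L1-HIT  vc=[]
7: 0xda (blk 54, set 6) → L1-HIT  vc=[]
8: 0xec (blk 59, set 3) → MISS  vc=[27]
9: 0xda (blk 54, set 6) → L1-HIT  vc=[27]
10: 0xd8 (blk 54, set 6) → L1-HIT  vc=[27]
11: 0x6f (blk 27, set 3) → VC-HIT  vc=[59]
12: 0xcb (blk 50, set 2) → MISS  vc=[59]
13: 0xed (blk 59, set 3) → VC-HIT  vc=[27]
14: 0xee (blk 59, set 3) → L1-HIT  vc=[27]
15: 0xf9 (blk 62, set 6) → MISS  vc=[27, 54]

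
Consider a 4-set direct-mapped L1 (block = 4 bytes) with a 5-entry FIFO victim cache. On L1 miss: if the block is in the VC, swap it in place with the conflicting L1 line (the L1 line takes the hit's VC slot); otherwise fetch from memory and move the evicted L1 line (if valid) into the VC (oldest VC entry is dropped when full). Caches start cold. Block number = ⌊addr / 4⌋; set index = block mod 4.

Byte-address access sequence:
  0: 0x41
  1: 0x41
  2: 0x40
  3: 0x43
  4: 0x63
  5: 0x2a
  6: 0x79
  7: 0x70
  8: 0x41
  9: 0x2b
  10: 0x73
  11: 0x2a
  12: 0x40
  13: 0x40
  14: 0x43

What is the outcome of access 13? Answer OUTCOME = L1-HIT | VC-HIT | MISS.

#0 0x41→b16/s0 MISS; vc=[]
#1 0x41→b16/s0 L1-HIT; vc=[]
#2 0x40→b16/s0 L1-HIT; vc=[]
#3 0x43→b16/s0 L1-HIT; vc=[]
#4 0x63→b24/s0 MISS; vc=[16]
#5 0x2a→b10/s2 MISS; vc=[16]
#6 0x79→b30/s2 MISS; vc=[16,10]
#7 0x70→b28/s0 MISS; vc=[16,10,24]
#8 0x41→b16/s0 VC-HIT; vc=[28,10,24]
#9 0x2b→b10/s2 VC-HIT; vc=[28,30,24]
#10 0x73→b28/s0 VC-HIT; vc=[16,30,24]
#11 0x2a→b10/s2 L1-HIT; vc=[16,30,24]
#12 0x40→b16/s0 VC-HIT; vc=[28,30,24]
#13 0x40→b16/s0 L1-HIT; vc=[28,30,24]
#14 0x43→b16/s0 L1-HIT; vc=[28,30,24]

OUTCOME = L1-HIT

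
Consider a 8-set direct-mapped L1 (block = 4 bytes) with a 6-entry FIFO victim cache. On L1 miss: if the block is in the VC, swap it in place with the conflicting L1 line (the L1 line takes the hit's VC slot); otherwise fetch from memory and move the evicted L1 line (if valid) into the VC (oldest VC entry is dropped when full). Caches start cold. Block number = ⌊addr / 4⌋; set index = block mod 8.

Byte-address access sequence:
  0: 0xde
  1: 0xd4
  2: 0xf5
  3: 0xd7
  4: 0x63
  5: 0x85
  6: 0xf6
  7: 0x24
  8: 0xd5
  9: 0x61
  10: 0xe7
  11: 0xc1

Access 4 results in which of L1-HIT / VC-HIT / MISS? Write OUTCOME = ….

OUTCOME = MISS

0: 0xde (blk 55, set 7) → MISS  vc=[]
1: 0xd4 (blk 53, set 5) → MISS  vc=[]
2: 0xf5 (blk 61, set 5) → MISS  vc=[53]
3: 0xd7 (blk 53, set 5) → VC-HIT  vc=[61]
4: 0x63 (blk 24, set 0) → MISS  vc=[61]
5: 0x85 (blk 33, set 1) → MISS  vc=[61]
6: 0xf6 (blk 61, set 5) → VC-HIT  vc=[53]
7: 0x24 (blk 9, set 1) → MISS  vc=[53, 33]
8: 0xd5 (blk 53, set 5) → VC-HIT  vc=[61, 33]
9: 0x61 (blk 24, set 0) → L1-HIT  vc=[61, 33]
10: 0xe7 (blk 57, set 1) → MISS  vc=[61, 33, 9]
11: 0xc1 (blk 48, set 0) → MISS  vc=[61, 33, 9, 24]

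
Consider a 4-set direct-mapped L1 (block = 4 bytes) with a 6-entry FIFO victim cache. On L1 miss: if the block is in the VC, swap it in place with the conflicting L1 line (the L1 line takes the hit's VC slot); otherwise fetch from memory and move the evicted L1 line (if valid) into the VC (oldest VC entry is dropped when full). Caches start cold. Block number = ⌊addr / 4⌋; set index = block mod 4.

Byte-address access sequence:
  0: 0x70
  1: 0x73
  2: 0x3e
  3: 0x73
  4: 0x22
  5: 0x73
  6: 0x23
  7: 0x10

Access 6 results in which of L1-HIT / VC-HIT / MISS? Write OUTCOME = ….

0: 0x70 (blk 28, set 0) → MISS  vc=[]
1: 0x73 (blk 28, set 0) → L1-HIT  vc=[]
2: 0x3e (blk 15, set 3) → MISS  vc=[]
3: 0x73 (blk 28, set 0) → L1-HIT  vc=[]
4: 0x22 (blk 8, set 0) → MISS  vc=[28]
5: 0x73 (blk 28, set 0) → VC-HIT  vc=[8]
6: 0x23 (blk 8, set 0) → VC-HIT  vc=[28]
7: 0x10 (blk 4, set 0) → MISS  vc=[28, 8]

OUTCOME = VC-HIT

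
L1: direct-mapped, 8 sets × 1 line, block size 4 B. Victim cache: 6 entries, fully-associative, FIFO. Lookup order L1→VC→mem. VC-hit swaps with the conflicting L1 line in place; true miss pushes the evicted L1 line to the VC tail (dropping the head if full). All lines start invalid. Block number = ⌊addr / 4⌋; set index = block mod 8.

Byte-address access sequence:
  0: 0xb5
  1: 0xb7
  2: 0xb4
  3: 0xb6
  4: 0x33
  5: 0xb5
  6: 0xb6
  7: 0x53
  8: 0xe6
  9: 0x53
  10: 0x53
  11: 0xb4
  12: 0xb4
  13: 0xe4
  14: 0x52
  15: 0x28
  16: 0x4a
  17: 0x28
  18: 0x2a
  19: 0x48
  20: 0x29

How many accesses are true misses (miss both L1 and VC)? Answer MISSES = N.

MISSES = 6

#0 0xb5→b45/s5 MISS; vc=[]
#1 0xb7→b45/s5 L1-HIT; vc=[]
#2 0xb4→b45/s5 L1-HIT; vc=[]
#3 0xb6→b45/s5 L1-HIT; vc=[]
#4 0x33→b12/s4 MISS; vc=[]
#5 0xb5→b45/s5 L1-HIT; vc=[]
#6 0xb6→b45/s5 L1-HIT; vc=[]
#7 0x53→b20/s4 MISS; vc=[12]
#8 0xe6→b57/s1 MISS; vc=[12]
#9 0x53→b20/s4 L1-HIT; vc=[12]
#10 0x53→b20/s4 L1-HIT; vc=[12]
#11 0xb4→b45/s5 L1-HIT; vc=[12]
#12 0xb4→b45/s5 L1-HIT; vc=[12]
#13 0xe4→b57/s1 L1-HIT; vc=[12]
#14 0x52→b20/s4 L1-HIT; vc=[12]
#15 0x28→b10/s2 MISS; vc=[12]
#16 0x4a→b18/s2 MISS; vc=[12,10]
#17 0x28→b10/s2 VC-HIT; vc=[12,18]
#18 0x2a→b10/s2 L1-HIT; vc=[12,18]
#19 0x48→b18/s2 VC-HIT; vc=[12,10]
#20 0x29→b10/s2 VC-HIT; vc=[12,18]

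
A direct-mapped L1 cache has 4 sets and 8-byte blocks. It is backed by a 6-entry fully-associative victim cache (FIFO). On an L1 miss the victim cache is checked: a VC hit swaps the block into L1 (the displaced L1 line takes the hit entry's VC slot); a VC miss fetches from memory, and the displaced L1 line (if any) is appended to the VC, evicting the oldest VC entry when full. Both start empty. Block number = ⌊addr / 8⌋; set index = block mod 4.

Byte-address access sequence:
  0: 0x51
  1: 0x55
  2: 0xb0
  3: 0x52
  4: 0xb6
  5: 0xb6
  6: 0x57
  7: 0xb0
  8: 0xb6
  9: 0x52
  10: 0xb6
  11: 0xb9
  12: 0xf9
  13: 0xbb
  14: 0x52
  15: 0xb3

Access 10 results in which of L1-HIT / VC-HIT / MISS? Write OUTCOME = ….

OUTCOME = VC-HIT

  [0] addr=0x51 blk=10 s=2: MISS | VC []
  [1] addr=0x55 blk=10 s=2: L1-HIT | VC []
  [2] addr=0xb0 blk=22 s=2: MISS | VC [10]
  [3] addr=0x52 blk=10 s=2: VC-HIT | VC [22]
  [4] addr=0xb6 blk=22 s=2: VC-HIT | VC [10]
  [5] addr=0xb6 blk=22 s=2: L1-HIT | VC [10]
  [6] addr=0x57 blk=10 s=2: VC-HIT | VC [22]
  [7] addr=0xb0 blk=22 s=2: VC-HIT | VC [10]
  [8] addr=0xb6 blk=22 s=2: L1-HIT | VC [10]
  [9] addr=0x52 blk=10 s=2: VC-HIT | VC [22]
  [10] addr=0xb6 blk=22 s=2: VC-HIT | VC [10]
  [11] addr=0xb9 blk=23 s=3: MISS | VC [10]
  [12] addr=0xf9 blk=31 s=3: MISS | VC [10, 23]
  [13] addr=0xbb blk=23 s=3: VC-HIT | VC [10, 31]
  [14] addr=0x52 blk=10 s=2: VC-HIT | VC [22, 31]
  [15] addr=0xb3 blk=22 s=2: VC-HIT | VC [10, 31]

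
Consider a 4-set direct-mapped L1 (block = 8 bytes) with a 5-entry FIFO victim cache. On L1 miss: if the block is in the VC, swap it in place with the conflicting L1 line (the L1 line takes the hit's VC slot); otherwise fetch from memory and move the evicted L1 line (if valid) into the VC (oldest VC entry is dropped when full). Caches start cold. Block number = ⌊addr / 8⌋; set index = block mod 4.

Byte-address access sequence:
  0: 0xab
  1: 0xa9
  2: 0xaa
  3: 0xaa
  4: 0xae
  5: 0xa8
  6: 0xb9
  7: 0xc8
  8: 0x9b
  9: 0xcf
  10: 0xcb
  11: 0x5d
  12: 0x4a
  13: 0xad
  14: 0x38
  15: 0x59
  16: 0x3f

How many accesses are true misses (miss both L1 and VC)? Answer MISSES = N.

MISSES = 7

  [0] addr=0xab blk=21 s=1: MISS | VC []
  [1] addr=0xa9 blk=21 s=1: L1-HIT | VC []
  [2] addr=0xaa blk=21 s=1: L1-HIT | VC []
  [3] addr=0xaa blk=21 s=1: L1-HIT | VC []
  [4] addr=0xae blk=21 s=1: L1-HIT | VC []
  [5] addr=0xa8 blk=21 s=1: L1-HIT | VC []
  [6] addr=0xb9 blk=23 s=3: MISS | VC []
  [7] addr=0xc8 blk=25 s=1: MISS | VC [21]
  [8] addr=0x9b blk=19 s=3: MISS | VC [21, 23]
  [9] addr=0xcf blk=25 s=1: L1-HIT | VC [21, 23]
  [10] addr=0xcb blk=25 s=1: L1-HIT | VC [21, 23]
  [11] addr=0x5d blk=11 s=3: MISS | VC [21, 23, 19]
  [12] addr=0x4a blk=9 s=1: MISS | VC [21, 23, 19, 25]
  [13] addr=0xad blk=21 s=1: VC-HIT | VC [9, 23, 19, 25]
  [14] addr=0x38 blk=7 s=3: MISS | VC [9, 23, 19, 25, 11]
  [15] addr=0x59 blk=11 s=3: VC-HIT | VC [9, 23, 19, 25, 7]
  [16] addr=0x3f blk=7 s=3: VC-HIT | VC [9, 23, 19, 25, 11]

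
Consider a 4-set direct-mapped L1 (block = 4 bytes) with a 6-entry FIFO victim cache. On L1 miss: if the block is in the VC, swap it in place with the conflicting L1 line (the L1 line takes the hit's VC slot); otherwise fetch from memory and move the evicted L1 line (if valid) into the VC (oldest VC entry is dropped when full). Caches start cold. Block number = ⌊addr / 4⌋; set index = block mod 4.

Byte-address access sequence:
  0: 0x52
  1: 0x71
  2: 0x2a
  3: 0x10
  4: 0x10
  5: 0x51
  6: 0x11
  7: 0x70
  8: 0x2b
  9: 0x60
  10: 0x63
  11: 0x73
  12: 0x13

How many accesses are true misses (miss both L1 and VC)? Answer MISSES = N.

0: 0x52 (blk 20, set 0) → MISS  vc=[]
1: 0x71 (blk 28, set 0) → MISS  vc=[20]
2: 0x2a (blk 10, set 2) → MISS  vc=[20]
3: 0x10 (blk 4, set 0) → MISS  vc=[20, 28]
4: 0x10 (blk 4, set 0) → L1-HIT  vc=[20, 28]
5: 0x51 (blk 20, set 0) → VC-HIT  vc=[4, 28]
6: 0x11 (blk 4, set 0) → VC-HIT  vc=[20, 28]
7: 0x70 (blk 28, set 0) → VC-HIT  vc=[20, 4]
8: 0x2b (blk 10, set 2) → L1-HIT  vc=[20, 4]
9: 0x60 (blk 24, set 0) → MISS  vc=[20, 4, 28]
10: 0x63 (blk 24, set 0) → L1-HIT  vc=[20, 4, 28]
11: 0x73 (blk 28, set 0) → VC-HIT  vc=[20, 4, 24]
12: 0x13 (blk 4, set 0) → VC-HIT  vc=[20, 28, 24]

MISSES = 5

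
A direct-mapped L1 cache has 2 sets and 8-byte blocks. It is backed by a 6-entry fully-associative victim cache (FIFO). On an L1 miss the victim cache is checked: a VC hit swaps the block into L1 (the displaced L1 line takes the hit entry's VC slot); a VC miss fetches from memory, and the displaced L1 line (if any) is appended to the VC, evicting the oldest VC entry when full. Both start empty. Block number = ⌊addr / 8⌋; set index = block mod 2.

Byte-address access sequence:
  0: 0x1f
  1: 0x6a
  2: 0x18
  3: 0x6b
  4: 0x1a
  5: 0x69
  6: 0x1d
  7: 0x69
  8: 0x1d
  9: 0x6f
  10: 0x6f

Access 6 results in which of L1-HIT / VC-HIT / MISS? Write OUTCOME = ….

  [0] addr=0x1f blk=3 s=1: MISS | VC []
  [1] addr=0x6a blk=13 s=1: MISS | VC [3]
  [2] addr=0x18 blk=3 s=1: VC-HIT | VC [13]
  [3] addr=0x6b blk=13 s=1: VC-HIT | VC [3]
  [4] addr=0x1a blk=3 s=1: VC-HIT | VC [13]
  [5] addr=0x69 blk=13 s=1: VC-HIT | VC [3]
  [6] addr=0x1d blk=3 s=1: VC-HIT | VC [13]
  [7] addr=0x69 blk=13 s=1: VC-HIT | VC [3]
  [8] addr=0x1d blk=3 s=1: VC-HIT | VC [13]
  [9] addr=0x6f blk=13 s=1: VC-HIT | VC [3]
  [10] addr=0x6f blk=13 s=1: L1-HIT | VC [3]

OUTCOME = VC-HIT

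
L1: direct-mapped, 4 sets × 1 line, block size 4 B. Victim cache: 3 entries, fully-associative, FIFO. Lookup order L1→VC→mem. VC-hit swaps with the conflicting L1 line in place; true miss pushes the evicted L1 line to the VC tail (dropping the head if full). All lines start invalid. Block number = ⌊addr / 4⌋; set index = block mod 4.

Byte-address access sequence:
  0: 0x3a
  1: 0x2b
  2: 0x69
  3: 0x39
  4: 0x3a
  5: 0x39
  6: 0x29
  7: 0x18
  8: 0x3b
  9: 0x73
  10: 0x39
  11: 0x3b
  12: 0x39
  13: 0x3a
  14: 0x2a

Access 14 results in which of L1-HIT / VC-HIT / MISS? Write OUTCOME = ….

OUTCOME = VC-HIT

0: 0x3a (blk 14, set 2) → MISS  vc=[]
1: 0x2b (blk 10, set 2) → MISS  vc=[14]
2: 0x69 (blk 26, set 2) → MISS  vc=[14, 10]
3: 0x39 (blk 14, set 2) → VC-HIT  vc=[26, 10]
4: 0x3a (blk 14, set 2) → L1-HIT  vc=[26, 10]
5: 0x39 (blk 14, set 2) → L1-HIT  vc=[26, 10]
6: 0x29 (blk 10, set 2) → VC-HIT  vc=[26, 14]
7: 0x18 (blk 6, set 2) → MISS  vc=[26, 14, 10]
8: 0x3b (blk 14, set 2) → VC-HIT  vc=[26, 6, 10]
9: 0x73 (blk 28, set 0) → MISS  vc=[26, 6, 10]
10: 0x39 (blk 14, set 2) → L1-HIT  vc=[26, 6, 10]
11: 0x3b (blk 14, set 2) → L1-HIT  vc=[26, 6, 10]
12: 0x39 (blk 14, set 2) → L1-HIT  vc=[26, 6, 10]
13: 0x3a (blk 14, set 2) → L1-HIT  vc=[26, 6, 10]
14: 0x2a (blk 10, set 2) → VC-HIT  vc=[26, 6, 14]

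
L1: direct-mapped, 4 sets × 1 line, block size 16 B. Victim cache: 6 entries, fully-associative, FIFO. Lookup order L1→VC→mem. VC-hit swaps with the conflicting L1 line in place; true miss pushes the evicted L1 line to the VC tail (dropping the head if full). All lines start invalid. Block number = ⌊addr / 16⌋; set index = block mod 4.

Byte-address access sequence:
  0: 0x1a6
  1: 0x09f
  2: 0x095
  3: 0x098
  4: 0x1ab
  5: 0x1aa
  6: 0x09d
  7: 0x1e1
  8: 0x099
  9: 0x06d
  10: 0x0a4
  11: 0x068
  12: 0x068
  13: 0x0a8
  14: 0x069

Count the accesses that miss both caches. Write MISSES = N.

MISSES = 5

0: 0x1a6 (blk 26, set 2) → MISS  vc=[]
1: 0x9f (blk 9, set 1) → MISS  vc=[]
2: 0x95 (blk 9, set 1) → L1-HIT  vc=[]
3: 0x98 (blk 9, set 1) → L1-HIT  vc=[]
4: 0x1ab (blk 26, set 2) → L1-HIT  vc=[]
5: 0x1aa (blk 26, set 2) → L1-HIT  vc=[]
6: 0x9d (blk 9, set 1) → L1-HIT  vc=[]
7: 0x1e1 (blk 30, set 2) → MISS  vc=[26]
8: 0x99 (blk 9, set 1) → L1-HIT  vc=[26]
9: 0x6d (blk 6, set 2) → MISS  vc=[26, 30]
10: 0xa4 (blk 10, set 2) → MISS  vc=[26, 30, 6]
11: 0x68 (blk 6, set 2) → VC-HIT  vc=[26, 30, 10]
12: 0x68 (blk 6, set 2) → L1-HIT  vc=[26, 30, 10]
13: 0xa8 (blk 10, set 2) → VC-HIT  vc=[26, 30, 6]
14: 0x69 (blk 6, set 2) → VC-HIT  vc=[26, 30, 10]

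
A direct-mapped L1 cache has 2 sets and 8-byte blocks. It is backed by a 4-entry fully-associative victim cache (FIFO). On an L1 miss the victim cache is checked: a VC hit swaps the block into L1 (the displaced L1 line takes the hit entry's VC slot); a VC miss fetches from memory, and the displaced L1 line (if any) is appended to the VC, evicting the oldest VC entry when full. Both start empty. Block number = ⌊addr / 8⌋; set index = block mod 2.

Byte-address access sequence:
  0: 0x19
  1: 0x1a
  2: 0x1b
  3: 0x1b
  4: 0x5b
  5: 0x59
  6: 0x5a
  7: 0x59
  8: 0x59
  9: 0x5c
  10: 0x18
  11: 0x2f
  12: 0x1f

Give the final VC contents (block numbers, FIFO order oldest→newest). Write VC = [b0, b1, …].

#0 0x19→b3/s1 MISS; vc=[]
#1 0x1a→b3/s1 L1-HIT; vc=[]
#2 0x1b→b3/s1 L1-HIT; vc=[]
#3 0x1b→b3/s1 L1-HIT; vc=[]
#4 0x5b→b11/s1 MISS; vc=[3]
#5 0x59→b11/s1 L1-HIT; vc=[3]
#6 0x5a→b11/s1 L1-HIT; vc=[3]
#7 0x59→b11/s1 L1-HIT; vc=[3]
#8 0x59→b11/s1 L1-HIT; vc=[3]
#9 0x5c→b11/s1 L1-HIT; vc=[3]
#10 0x18→b3/s1 VC-HIT; vc=[11]
#11 0x2f→b5/s1 MISS; vc=[11,3]
#12 0x1f→b3/s1 VC-HIT; vc=[11,5]

VC = [11, 5]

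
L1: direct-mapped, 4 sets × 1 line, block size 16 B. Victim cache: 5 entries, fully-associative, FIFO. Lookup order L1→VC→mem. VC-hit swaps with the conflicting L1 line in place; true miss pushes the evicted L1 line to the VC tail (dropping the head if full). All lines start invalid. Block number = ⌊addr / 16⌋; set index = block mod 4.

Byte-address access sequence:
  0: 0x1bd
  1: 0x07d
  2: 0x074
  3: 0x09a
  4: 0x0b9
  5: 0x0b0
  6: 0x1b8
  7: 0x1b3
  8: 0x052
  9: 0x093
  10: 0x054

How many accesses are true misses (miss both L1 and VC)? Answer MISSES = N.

MISSES = 5

#0 0x1bd→b27/s3 MISS; vc=[]
#1 0x7d→b7/s3 MISS; vc=[27]
#2 0x74→b7/s3 L1-HIT; vc=[27]
#3 0x9a→b9/s1 MISS; vc=[27]
#4 0xb9→b11/s3 MISS; vc=[27,7]
#5 0xb0→b11/s3 L1-HIT; vc=[27,7]
#6 0x1b8→b27/s3 VC-HIT; vc=[11,7]
#7 0x1b3→b27/s3 L1-HIT; vc=[11,7]
#8 0x52→b5/s1 MISS; vc=[11,7,9]
#9 0x93→b9/s1 VC-HIT; vc=[11,7,5]
#10 0x54→b5/s1 VC-HIT; vc=[11,7,9]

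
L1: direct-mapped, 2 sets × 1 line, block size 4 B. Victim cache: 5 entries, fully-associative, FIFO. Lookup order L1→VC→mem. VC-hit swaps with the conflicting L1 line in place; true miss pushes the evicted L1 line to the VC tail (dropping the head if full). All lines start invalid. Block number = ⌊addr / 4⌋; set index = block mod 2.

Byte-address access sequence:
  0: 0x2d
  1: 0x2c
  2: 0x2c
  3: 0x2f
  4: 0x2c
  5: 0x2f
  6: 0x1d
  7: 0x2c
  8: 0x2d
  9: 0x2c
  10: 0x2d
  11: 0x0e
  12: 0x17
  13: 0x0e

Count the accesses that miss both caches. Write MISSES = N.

  [0] addr=0x2d blk=11 s=1: MISS | VC []
  [1] addr=0x2c blk=11 s=1: L1-HIT | VC []
  [2] addr=0x2c blk=11 s=1: L1-HIT | VC []
  [3] addr=0x2f blk=11 s=1: L1-HIT | VC []
  [4] addr=0x2c blk=11 s=1: L1-HIT | VC []
  [5] addr=0x2f blk=11 s=1: L1-HIT | VC []
  [6] addr=0x1d blk=7 s=1: MISS | VC [11]
  [7] addr=0x2c blk=11 s=1: VC-HIT | VC [7]
  [8] addr=0x2d blk=11 s=1: L1-HIT | VC [7]
  [9] addr=0x2c blk=11 s=1: L1-HIT | VC [7]
  [10] addr=0x2d blk=11 s=1: L1-HIT | VC [7]
  [11] addr=0xe blk=3 s=1: MISS | VC [7, 11]
  [12] addr=0x17 blk=5 s=1: MISS | VC [7, 11, 3]
  [13] addr=0xe blk=3 s=1: VC-HIT | VC [7, 11, 5]

MISSES = 4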